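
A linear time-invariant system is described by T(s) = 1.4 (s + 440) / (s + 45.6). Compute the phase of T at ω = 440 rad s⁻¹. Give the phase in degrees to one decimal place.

-39.1 deg

∠(j440 + 440) = arctan(440/440) = 45.00°
∠(j440 + 45.6) = arctan(440/45.6) = 84.08°
∠T(j440) = 45.00° − 84.08° = -39.08°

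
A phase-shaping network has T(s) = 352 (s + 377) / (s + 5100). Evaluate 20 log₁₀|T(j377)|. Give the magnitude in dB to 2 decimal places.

31.29 dB

|j377 + 377| = √(377² + 377²) = 533.2
|j377 + 5100| = √(377² + 5100²) = 5114
|T(j377)| = 352 × 533.2 / 5114 = 36.698
20 log₁₀(36.698) = 31.293 dB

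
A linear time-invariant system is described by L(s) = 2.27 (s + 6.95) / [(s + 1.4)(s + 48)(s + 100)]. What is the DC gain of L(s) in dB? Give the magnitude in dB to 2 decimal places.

L(0) = 2.27 × 6.95 / (1.4 × 48 × 100) = 0.0023477
20 log₁₀(0.0023477) = -52.587 dB

-52.59 dB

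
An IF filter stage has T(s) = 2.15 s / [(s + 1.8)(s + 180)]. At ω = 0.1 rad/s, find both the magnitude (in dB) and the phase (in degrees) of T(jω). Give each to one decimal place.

|j0.1| = 0.1
|j0.1 + 1.8| = √(0.1² + 1.8²) = 1.803
|j0.1 + 180| = √(0.1² + 180²) = 180
|T(j0.1)| = 2.15 × 0.1 / (1.803 × 180) = 0.00066256
20 log₁₀(0.00066256) = -63.58 dB
∠(j0.1) = 90.00°
∠(j0.1 + 1.8) = arctan(0.1/1.8) = 3.18°
∠(j0.1 + 180) = arctan(0.1/180) = 0.03°
∠T(j0.1) = 90.00° − (3.18° + 0.03°) = 86.79°

|T| = -63.6 dB, ∠T = 86.8°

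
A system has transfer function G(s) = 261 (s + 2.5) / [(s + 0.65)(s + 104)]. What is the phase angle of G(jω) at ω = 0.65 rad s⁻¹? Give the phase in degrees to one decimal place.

-30.8°

∠(j0.65 + 2.5) = arctan(0.65/2.5) = 14.57°
∠(j0.65 + 0.65) = arctan(0.65/0.65) = 45.00°
∠(j0.65 + 104) = arctan(0.65/104) = 0.36°
∠G(j0.65) = 14.57° − (45.00° + 0.36°) = -30.78°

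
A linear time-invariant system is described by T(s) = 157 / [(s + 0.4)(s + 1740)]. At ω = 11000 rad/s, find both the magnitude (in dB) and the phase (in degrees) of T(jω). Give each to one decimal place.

|j11000 + 0.4| = √(11000² + 0.4²) = 1.1e+04
|j11000 + 1740| = √(11000² + 1740²) = 1.114e+04
|T(j11000)| = 157 / (1.1e+04 × 1.114e+04) = 1.2816e-06
20 log₁₀(1.2816e-06) = -117.85 dB
∠(j11000 + 0.4) = arctan(11000/0.4) = 90.00°
∠(j11000 + 1740) = arctan(11000/1740) = 81.01°
∠T(j11000) = − (90.00° + 81.01°) = -171.01°

|T| = -117.8 dB, ∠T = -171.0°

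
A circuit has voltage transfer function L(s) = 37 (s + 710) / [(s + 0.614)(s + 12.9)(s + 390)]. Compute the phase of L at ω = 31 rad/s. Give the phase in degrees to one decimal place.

∠(j31 + 710) = arctan(31/710) = 2.50°
∠(j31 + 0.614) = arctan(31/0.614) = 88.87°
∠(j31 + 12.9) = arctan(31/12.9) = 67.41°
∠(j31 + 390) = arctan(31/390) = 4.54°
∠L(j31) = 2.50° − (88.87° + 67.41° + 4.54°) = -158.32°

-158.3°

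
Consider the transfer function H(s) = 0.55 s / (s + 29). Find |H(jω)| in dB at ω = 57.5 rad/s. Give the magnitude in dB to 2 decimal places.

|j57.5| = 57.5
|j57.5 + 29| = √(57.5² + 29²) = 64.4
|H(j57.5)| = 0.55 × 57.5 / 64.4 = 0.49108
20 log₁₀(0.49108) = -6.177 dB

-6.18 dB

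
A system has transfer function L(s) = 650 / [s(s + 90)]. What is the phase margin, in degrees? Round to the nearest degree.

Gain crossover: |L(jω)| = 1 at ω ≈ 7.2 rad s⁻¹.
∠L(j7.2) = −90° − arctan(7.2/90) ≈ -94.57°
PM = 180° + (-94.57°) = 85.43°

85°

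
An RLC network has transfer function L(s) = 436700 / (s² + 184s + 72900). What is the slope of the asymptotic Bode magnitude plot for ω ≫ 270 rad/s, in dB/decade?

With 0 zeros and 2 poles, the high-frequency asymptotic slope is 20 × (0 − 2) = -40 dB/decade.

-40 dB/decade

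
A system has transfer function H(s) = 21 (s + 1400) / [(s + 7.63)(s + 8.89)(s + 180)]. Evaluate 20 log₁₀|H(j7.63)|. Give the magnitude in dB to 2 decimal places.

|j7.63 + 1400| = √(7.63² + 1400²) = 1400
|j7.63 + 7.63| = √(7.63² + 7.63²) = 10.79
|j7.63 + 8.89| = √(7.63² + 8.89²) = 11.72
|j7.63 + 180| = √(7.63² + 180²) = 180.2
|H(j7.63)| = 21 × 1400 / (10.79 × 11.72 × 180.2) = 1.2909
20 log₁₀(1.2909) = 2.218 dB

2.22 dB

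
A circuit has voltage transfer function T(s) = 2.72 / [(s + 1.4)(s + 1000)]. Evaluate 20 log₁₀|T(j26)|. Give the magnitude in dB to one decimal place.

|j26 + 1.4| = √(26² + 1.4²) = 26.04
|j26 + 1000| = √(26² + 1000²) = 1000
|T(j26)| = 2.72 / (26.04 × 1000) = 0.00010443
20 log₁₀(0.00010443) = -79.62 dB

-79.6 dB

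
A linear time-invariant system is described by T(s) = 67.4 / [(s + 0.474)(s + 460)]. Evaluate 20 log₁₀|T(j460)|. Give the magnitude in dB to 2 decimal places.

|j460 + 0.474| = √(460² + 0.474²) = 460
|j460 + 460| = √(460² + 460²) = 650.5
|T(j460)| = 67.4 / (460 × 650.5) = 0.00022523
20 log₁₀(0.00022523) = -72.947 dB

-72.95 dB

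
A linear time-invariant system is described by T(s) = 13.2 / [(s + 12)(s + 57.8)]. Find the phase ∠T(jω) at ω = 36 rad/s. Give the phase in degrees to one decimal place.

-103.5°

∠(j36 + 12) = arctan(36/12) = 71.57°
∠(j36 + 57.8) = arctan(36/57.8) = 31.92°
∠T(j36) = − (71.57° + 31.92°) = -103.48°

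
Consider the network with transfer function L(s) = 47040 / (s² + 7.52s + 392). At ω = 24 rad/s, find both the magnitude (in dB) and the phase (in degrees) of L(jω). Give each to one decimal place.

|L| = 45.2 dB, ∠L = -135.6°

|(j24)² + 7.52(j24) + 392| = |-184 + j180.48| = 257.7
|L(j24)| = 47040 / 257.7 = 182.51
20 log₁₀(182.51) = 45.23 dB
∠[(j24)² + 7.52(j24) + 392] = ∠[-184 + j180.48] = 135.55°
∠L(j24) = −135.55° = -135.55°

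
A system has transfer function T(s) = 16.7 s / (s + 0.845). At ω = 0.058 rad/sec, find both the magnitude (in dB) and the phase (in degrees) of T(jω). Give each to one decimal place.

|T| = 1.2 dB, ∠T = 86.1°

|j0.058| = 0.058
|j0.058 + 0.845| = √(0.058² + 0.845²) = 0.847
|T(j0.058)| = 16.7 × 0.058 / 0.847 = 1.1436
20 log₁₀(1.1436) = 1.17 dB
∠(j0.058) = 90.00°
∠(j0.058 + 0.845) = arctan(0.058/0.845) = 3.93°
∠T(j0.058) = 90.00° − 3.93° = 86.07°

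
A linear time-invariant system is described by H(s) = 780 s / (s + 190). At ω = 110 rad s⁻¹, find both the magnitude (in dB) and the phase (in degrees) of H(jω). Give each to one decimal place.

|H| = 51.8 dB, ∠H = 59.9°

|j110| = 110
|j110 + 190| = √(110² + 190²) = 219.5
|H(j110)| = 780 × 110 / 219.5 = 390.81
20 log₁₀(390.81) = 51.84 dB
∠(j110) = 90.00°
∠(j110 + 190) = arctan(110/190) = 30.07°
∠H(j110) = 90.00° − 30.07° = 59.93°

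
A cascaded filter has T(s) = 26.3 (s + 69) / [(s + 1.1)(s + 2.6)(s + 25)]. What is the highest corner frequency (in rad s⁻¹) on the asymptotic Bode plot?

Break frequencies occur at each pole and zero magnitude: 1.1 rad s⁻¹, 2.6 rad s⁻¹, 25 rad s⁻¹, 69 rad s⁻¹.
The highest is 69 rad s⁻¹.

69 rad s⁻¹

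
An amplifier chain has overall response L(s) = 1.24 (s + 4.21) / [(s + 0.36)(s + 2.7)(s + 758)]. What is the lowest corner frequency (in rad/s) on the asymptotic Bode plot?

Break frequencies occur at each pole and zero magnitude: 0.36 rad/s, 2.7 rad/s, 4.21 rad/s, 758 rad/s.
The lowest is 0.36 rad/s.

0.36 rad/s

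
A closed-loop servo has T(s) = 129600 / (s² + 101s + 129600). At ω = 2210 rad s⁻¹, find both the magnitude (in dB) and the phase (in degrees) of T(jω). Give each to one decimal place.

|T| = -31.3 dB, ∠T = -177.3°

|(j2210)² + 101(j2210) + 129600| = |-4.7545e+06 + j2.2321e+05| = 4.76e+06
|T(j2210)| = 129600 / 4.76e+06 = 0.027228
20 log₁₀(0.027228) = -31.30 dB
∠[(j2210)² + 101(j2210) + 129600] = ∠[-4.7545e+06 + j2.2321e+05] = 177.31°
∠T(j2210) = −177.31° = -177.31°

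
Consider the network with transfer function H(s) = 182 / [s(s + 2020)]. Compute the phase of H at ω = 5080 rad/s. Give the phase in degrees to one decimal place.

∠(j5080 + 2020) = arctan(5080/2020) = 68.32°
∠(j5080) = 90.00°
∠H(j5080) = − (68.32° + 90.00°) = -158.32°

-158.3°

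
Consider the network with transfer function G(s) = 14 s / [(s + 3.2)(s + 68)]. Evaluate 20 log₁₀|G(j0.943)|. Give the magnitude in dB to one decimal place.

-24.7 dB

|j0.943| = 0.943
|j0.943 + 3.2| = √(0.943² + 3.2²) = 3.336
|j0.943 + 68| = √(0.943² + 68²) = 68.01
|G(j0.943)| = 14 × 0.943 / (3.336 × 68.01) = 0.058191
20 log₁₀(0.058191) = -24.70 dB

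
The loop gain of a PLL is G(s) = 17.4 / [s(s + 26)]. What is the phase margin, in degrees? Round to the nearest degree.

89 deg

Gain crossover: |G(jω)| = 1 at ω ≈ 0.669 rad s⁻¹.
∠G(j0.669) = −90° − arctan(0.669/26) ≈ -91.47°
PM = 180° + (-91.47°) = 88.53°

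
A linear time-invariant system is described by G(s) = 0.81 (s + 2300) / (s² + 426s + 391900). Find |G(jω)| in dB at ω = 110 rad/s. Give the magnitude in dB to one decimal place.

-46.2 dB

|j110 + 2300| = √(110² + 2300²) = 2303
|(j110)² + 426(j110) + 391900| = |3.798e+05 + j46860| = 3.827e+05
|G(j110)| = 0.81 × 2303 / 3.827e+05 = 0.0048739
20 log₁₀(0.0048739) = -46.24 dB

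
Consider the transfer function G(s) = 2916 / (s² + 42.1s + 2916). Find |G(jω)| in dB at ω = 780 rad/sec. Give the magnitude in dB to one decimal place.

-46.4 dB

|(j780)² + 42.1(j780) + 2916| = |-6.0548e+05 + j32838| = 6.064e+05
|G(j780)| = 2916 / 6.064e+05 = 0.0048089
20 log₁₀(0.0048089) = -46.36 dB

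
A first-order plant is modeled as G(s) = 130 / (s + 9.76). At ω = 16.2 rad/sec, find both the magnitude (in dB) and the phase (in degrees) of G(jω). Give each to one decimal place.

|G| = 16.7 dB, ∠G = -58.9°

|j16.2 + 9.76| = √(16.2² + 9.76²) = 18.91
|G(j16.2)| = 130 / 18.91 = 6.8736
20 log₁₀(6.8736) = 16.74 dB
∠(j16.2 + 9.76) = arctan(16.2/9.76) = 58.93°
∠G(j16.2) = −58.93° = -58.93°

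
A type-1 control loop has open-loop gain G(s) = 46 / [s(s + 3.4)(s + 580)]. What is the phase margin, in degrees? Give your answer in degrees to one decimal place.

89.6°

Gain crossover: |G(jω)| = 1 at ω ≈ 0.0233 rad/s.
∠G(j0.0233) = −90° − arctan(0.0233/3.4) − arctan(0.0233/580) ≈ -90.40°
PM = 180° + (-90.40°) = 89.60°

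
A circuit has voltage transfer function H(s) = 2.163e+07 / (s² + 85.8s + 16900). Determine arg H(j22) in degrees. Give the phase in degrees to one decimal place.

-6.6°

∠[(j22)² + 85.8(j22) + 16900] = ∠[16416 + j1887.6] = 6.56°
∠H(j22) = −6.56° = -6.56°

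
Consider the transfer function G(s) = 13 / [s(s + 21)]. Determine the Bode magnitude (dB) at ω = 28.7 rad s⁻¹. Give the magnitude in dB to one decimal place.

|j28.7 + 21| = √(28.7² + 21²) = 35.56
|j28.7| = 28.7
|G(j28.7)| = 13 / (35.56 × 28.7) = 0.012737
20 log₁₀(0.012737) = -37.90 dB

-37.9 dB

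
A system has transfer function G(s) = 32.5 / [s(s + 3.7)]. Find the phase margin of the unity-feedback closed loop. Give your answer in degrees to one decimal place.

Gain crossover: |G(jω)| = 1 at ω ≈ 5.13 rad/s.
∠G(j5.13) = −90° − arctan(5.13/3.7) ≈ -144.23°
PM = 180° + (-144.23°) = 35.77°

35.8°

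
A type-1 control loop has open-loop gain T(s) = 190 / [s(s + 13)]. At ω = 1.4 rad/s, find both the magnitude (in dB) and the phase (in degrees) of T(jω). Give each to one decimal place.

|j1.4 + 13| = √(1.4² + 13²) = 13.08
|j1.4| = 1.4
|T(j1.4)| = 190 / (13.08 × 1.4) = 10.38
20 log₁₀(10.38) = 20.32 dB
∠(j1.4 + 13) = arctan(1.4/13) = 6.15°
∠(j1.4) = 90.00°
∠T(j1.4) = − (6.15° + 90.00°) = -96.15°

|T| = 20.3 dB, ∠T = -96.1 deg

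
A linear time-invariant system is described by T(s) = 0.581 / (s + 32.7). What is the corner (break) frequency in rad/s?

32.7 rad/s

The single real pole at s = −32.7 gives a corner at ω = 32.7 rad/s.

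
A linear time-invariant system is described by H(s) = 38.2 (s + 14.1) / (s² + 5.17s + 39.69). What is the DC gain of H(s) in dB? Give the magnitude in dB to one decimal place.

H(0) = 38.2 × 14.1 / 39.69 = 13.571
20 log₁₀(13.571) = 22.65 dB

22.7 dB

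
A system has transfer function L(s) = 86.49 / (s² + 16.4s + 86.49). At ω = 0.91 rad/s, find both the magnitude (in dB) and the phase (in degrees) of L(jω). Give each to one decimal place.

|L| = -0.0 dB, ∠L = -9.9°

|(j0.91)² + 16.4(j0.91) + 86.49| = |85.662 + j14.924| = 86.95
|L(j0.91)| = 86.49 / 86.95 = 0.99468
20 log₁₀(0.99468) = -0.05 dB
∠[(j0.91)² + 16.4(j0.91) + 86.49] = ∠[85.662 + j14.924] = 9.88°
∠L(j0.91) = −9.88° = -9.88°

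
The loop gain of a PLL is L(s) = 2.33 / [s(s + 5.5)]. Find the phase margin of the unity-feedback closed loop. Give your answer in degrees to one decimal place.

Gain crossover: |L(jω)| = 1 at ω ≈ 0.422 rad s⁻¹.
∠L(j0.422) = −90° − arctan(0.422/5.5) ≈ -94.39°
PM = 180° + (-94.39°) = 85.61°

85.6°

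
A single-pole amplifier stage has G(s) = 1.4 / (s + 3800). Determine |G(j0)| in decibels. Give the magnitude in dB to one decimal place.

-68.7 dB

G(0) = 1.4 / 3800 = 0.00036842
20 log₁₀(0.00036842) = -68.67 dB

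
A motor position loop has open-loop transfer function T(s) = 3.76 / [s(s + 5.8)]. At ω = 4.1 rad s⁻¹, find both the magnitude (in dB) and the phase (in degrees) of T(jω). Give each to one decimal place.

|T| = -17.8 dB, ∠T = -125.3°

|j4.1 + 5.8| = √(4.1² + 5.8²) = 7.103
|j4.1| = 4.1
|T(j4.1)| = 3.76 / (7.103 × 4.1) = 0.12911
20 log₁₀(0.12911) = -17.78 dB
∠(j4.1 + 5.8) = arctan(4.1/5.8) = 35.26°
∠(j4.1) = 90.00°
∠T(j4.1) = − (35.26° + 90.00°) = -125.26°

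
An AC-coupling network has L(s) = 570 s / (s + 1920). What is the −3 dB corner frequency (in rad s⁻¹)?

1920 rad s⁻¹

For a single-pole high-pass, the −3 dB point is at the pole: ω = 1920 rad s⁻¹.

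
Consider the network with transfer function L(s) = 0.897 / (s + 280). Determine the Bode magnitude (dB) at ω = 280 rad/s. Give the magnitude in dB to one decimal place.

|j280 + 280| = √(280² + 280²) = 396
|L(j280)| = 0.897 / 396 = 0.0022653
20 log₁₀(0.0022653) = -52.90 dB

-52.9 dB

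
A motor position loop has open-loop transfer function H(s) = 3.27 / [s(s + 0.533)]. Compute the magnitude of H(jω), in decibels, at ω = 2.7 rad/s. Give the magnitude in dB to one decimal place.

|j2.7 + 0.533| = √(2.7² + 0.533²) = 2.752
|j2.7| = 2.7
|H(j2.7)| = 3.27 / (2.752 × 2.7) = 0.44007
20 log₁₀(0.44007) = -7.13 dB

-7.1 dB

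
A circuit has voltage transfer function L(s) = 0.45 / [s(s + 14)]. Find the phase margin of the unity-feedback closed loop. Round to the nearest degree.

Gain crossover: |L(jω)| = 1 at ω ≈ 0.0321 rad/s.
∠L(j0.0321) = −90° − arctan(0.0321/14) ≈ -90.13°
PM = 180° + (-90.13°) = 89.87°

90°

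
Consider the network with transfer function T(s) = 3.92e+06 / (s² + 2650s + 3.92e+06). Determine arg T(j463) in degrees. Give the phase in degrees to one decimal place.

∠[(j463)² + 2650(j463) + 3.92e+06] = ∠[3.7056e+06 + j1.227e+06] = 18.32°
∠T(j463) = −18.32° = -18.32°

-18.3 deg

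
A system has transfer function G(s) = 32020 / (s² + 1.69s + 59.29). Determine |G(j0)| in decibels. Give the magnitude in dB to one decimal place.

G(0) = 32020 / 59.29 = 540.06
20 log₁₀(540.06) = 54.65 dB

54.6 dB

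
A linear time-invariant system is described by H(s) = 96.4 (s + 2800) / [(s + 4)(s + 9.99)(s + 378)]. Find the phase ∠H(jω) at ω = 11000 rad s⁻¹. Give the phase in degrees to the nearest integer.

-192°

∠(j11000 + 2800) = arctan(11000/2800) = 75.72°
∠(j11000 + 4) = arctan(11000/4) = 89.98°
∠(j11000 + 9.99) = arctan(11000/9.99) = 89.95°
∠(j11000 + 378) = arctan(11000/378) = 88.03°
∠H(j11000) = 75.72° − (89.98° + 89.95° + 88.03°) = -192.24°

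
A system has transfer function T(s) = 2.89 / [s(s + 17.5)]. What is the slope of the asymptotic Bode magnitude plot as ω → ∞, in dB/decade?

-40 dB/decade

With 0 zeros and 2 poles, the high-frequency asymptotic slope is 20 × (0 − 2) = -40 dB/decade.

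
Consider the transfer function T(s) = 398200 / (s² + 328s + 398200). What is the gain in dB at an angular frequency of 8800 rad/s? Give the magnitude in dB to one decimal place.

|(j8800)² + 328(j8800) + 398200| = |-7.7042e+07 + j2.8864e+06| = 7.71e+07
|T(j8800)| = 398200 / 7.71e+07 = 0.005165
20 log₁₀(0.005165) = -45.74 dB

-45.7 dB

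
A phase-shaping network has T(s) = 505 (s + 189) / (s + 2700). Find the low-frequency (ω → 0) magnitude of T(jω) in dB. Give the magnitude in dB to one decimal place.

31.0 dB

T(0) = 505 × 189 / 2700 = 35.35
20 log₁₀(35.35) = 30.97 dB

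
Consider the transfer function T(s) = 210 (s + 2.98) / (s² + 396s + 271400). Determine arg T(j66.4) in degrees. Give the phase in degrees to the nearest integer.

82°

∠(j66.4 + 2.98) = arctan(66.4/2.98) = 87.43°
∠[(j66.4)² + 396(j66.4) + 271400] = ∠[2.6699e+05 + j26294] = 5.62°
∠T(j66.4) = 87.43° − 5.62° = 81.81°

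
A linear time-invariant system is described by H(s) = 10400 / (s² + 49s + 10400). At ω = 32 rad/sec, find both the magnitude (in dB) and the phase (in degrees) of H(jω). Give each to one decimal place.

|H| = 0.8 dB, ∠H = -9.5 deg

|(j32)² + 49(j32) + 10400| = |9376 + j1568| = 9506
|H(j32)| = 10400 / 9506 = 1.094
20 log₁₀(1.094) = 0.78 dB
∠[(j32)² + 49(j32) + 10400] = ∠[9376 + j1568] = 9.49°
∠H(j32) = −9.49° = -9.49°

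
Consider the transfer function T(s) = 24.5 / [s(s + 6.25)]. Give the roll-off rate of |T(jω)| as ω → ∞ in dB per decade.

With 0 zeros and 2 poles, the high-frequency asymptotic slope is 20 × (0 − 2) = -40 dB/decade.

-40 dB/decade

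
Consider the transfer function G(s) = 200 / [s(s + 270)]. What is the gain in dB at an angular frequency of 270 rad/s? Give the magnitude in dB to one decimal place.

-54.2 dB

|j270 + 270| = √(270² + 270²) = 381.8
|j270| = 270
|G(j270)| = 200 / (381.8 × 270) = 0.0019399
20 log₁₀(0.0019399) = -54.24 dB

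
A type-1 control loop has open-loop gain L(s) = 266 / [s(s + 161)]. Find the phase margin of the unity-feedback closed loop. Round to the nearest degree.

Gain crossover: |L(jω)| = 1 at ω ≈ 1.65 rad/s.
∠L(j1.65) = −90° − arctan(1.65/161) ≈ -90.59°
PM = 180° + (-90.59°) = 89.41°

89°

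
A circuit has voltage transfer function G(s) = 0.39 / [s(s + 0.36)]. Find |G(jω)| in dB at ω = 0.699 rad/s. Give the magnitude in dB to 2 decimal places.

|j0.699 + 0.36| = √(0.699² + 0.36²) = 0.7863
|j0.699| = 0.699
|G(j0.699)| = 0.39 / (0.7863 × 0.699) = 0.70961
20 log₁₀(0.70961) = -2.980 dB

-2.98 dB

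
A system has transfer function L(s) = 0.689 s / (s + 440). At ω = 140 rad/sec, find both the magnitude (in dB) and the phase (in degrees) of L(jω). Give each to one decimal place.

|L| = -13.6 dB, ∠L = 72.3°

|j140| = 140
|j140 + 440| = √(140² + 440²) = 461.7
|L(j140)| = 0.689 × 140 / 461.7 = 0.20891
20 log₁₀(0.20891) = -13.60 dB
∠(j140) = 90.00°
∠(j140 + 440) = arctan(140/440) = 17.65°
∠L(j140) = 90.00° − 17.65° = 72.35°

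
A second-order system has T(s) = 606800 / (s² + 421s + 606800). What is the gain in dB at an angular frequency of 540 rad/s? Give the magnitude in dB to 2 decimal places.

|(j540)² + 421(j540) + 606800| = |3.152e+05 + j2.2734e+05| = 3.886e+05
|T(j540)| = 606800 / 3.886e+05 = 1.5614
20 log₁₀(1.5614) = 3.870 dB

3.87 dB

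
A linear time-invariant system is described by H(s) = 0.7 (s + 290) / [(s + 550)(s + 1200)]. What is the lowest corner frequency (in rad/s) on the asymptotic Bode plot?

290 rad/s

Break frequencies occur at each pole and zero magnitude: 290 rad/s, 550 rad/s, 1200 rad/s.
The lowest is 290 rad/s.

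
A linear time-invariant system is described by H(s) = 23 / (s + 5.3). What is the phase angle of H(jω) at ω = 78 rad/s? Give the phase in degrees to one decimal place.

-86.1°

∠(j78 + 5.3) = arctan(78/5.3) = 86.11°
∠H(j78) = −86.11° = -86.11°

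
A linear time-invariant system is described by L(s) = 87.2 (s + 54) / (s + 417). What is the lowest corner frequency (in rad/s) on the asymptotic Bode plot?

54 rad/s

Break frequencies occur at each pole and zero magnitude: 54 rad/s, 417 rad/s.
The lowest is 54 rad/s.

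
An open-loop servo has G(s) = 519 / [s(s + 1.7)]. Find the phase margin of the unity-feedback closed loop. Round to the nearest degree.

Gain crossover: |G(jω)| = 1 at ω ≈ 22.7 rad s⁻¹.
∠G(j22.7) = −90° − arctan(22.7/1.7) ≈ -175.73°
PM = 180° + (-175.73°) = 4.27°

4°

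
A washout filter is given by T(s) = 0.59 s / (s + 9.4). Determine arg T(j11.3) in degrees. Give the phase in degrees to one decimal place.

39.8°

∠(j11.3) = 90.00°
∠(j11.3 + 9.4) = arctan(11.3/9.4) = 50.24°
∠T(j11.3) = 90.00° − 50.24° = 39.76°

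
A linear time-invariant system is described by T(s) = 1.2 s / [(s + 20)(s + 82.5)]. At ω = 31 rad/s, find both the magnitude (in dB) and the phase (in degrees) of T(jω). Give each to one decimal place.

|j31| = 31
|j31 + 20| = √(31² + 20²) = 36.89
|j31 + 82.5| = √(31² + 82.5²) = 88.13
|T(j31)| = 1.2 × 31 / (36.89 × 88.13) = 0.011441
20 log₁₀(0.011441) = -38.83 dB
∠(j31) = 90.00°
∠(j31 + 20) = arctan(31/20) = 57.17°
∠(j31 + 82.5) = arctan(31/82.5) = 20.59°
∠T(j31) = 90.00° − (57.17° + 20.59°) = 12.23°

|T| = -38.8 dB, ∠T = 12.2°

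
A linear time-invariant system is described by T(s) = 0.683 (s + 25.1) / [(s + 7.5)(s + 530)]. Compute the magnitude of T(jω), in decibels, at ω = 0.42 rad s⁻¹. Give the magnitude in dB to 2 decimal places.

|j0.42 + 25.1| = √(0.42² + 25.1²) = 25.1
|j0.42 + 7.5| = √(0.42² + 7.5²) = 7.512
|j0.42 + 530| = √(0.42² + 530²) = 530
|T(j0.42)| = 0.683 × 25.1 / (7.512 × 530) = 0.0043066
20 log₁₀(0.0043066) = -47.317 dB

-47.32 dB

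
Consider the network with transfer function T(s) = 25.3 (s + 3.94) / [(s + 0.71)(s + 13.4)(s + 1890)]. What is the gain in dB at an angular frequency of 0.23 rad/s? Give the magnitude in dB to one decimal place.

|j0.23 + 3.94| = √(0.23² + 3.94²) = 3.947
|j0.23 + 0.71| = √(0.23² + 0.71²) = 0.7463
|j0.23 + 13.4| = √(0.23² + 13.4²) = 13.4
|j0.23 + 1890| = √(0.23² + 1890²) = 1890
|T(j0.23)| = 25.3 × 3.947 / (0.7463 × 13.4 × 1890) = 0.005282
20 log₁₀(0.005282) = -45.54 dB

-45.5 dB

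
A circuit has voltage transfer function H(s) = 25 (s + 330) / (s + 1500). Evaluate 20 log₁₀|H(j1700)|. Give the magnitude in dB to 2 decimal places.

|j1700 + 330| = √(1700² + 330²) = 1732
|j1700 + 1500| = √(1700² + 1500²) = 2267
|H(j1700)| = 25 × 1732 / 2267 = 19.096
20 log₁₀(19.096) = 25.619 dB

25.62 dB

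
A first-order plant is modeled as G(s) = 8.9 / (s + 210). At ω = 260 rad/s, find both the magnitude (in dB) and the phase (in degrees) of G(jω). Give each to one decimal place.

|j260 + 210| = √(260² + 210²) = 334.2
|G(j260)| = 8.9 / 334.2 = 0.02663
20 log₁₀(0.02663) = -31.49 dB
∠(j260 + 210) = arctan(260/210) = 51.07°
∠G(j260) = −51.07° = -51.07°

|G| = -31.5 dB, ∠G = -51.1°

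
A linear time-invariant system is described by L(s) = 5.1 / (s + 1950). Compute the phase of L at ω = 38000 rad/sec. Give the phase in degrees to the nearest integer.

∠(j38000 + 1950) = arctan(38000/1950) = 87.06°
∠L(j38000) = −87.06° = -87.06°

-87 deg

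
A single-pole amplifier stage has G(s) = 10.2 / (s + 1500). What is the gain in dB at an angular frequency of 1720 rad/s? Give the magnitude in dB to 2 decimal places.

|j1720 + 1500| = √(1720² + 1500²) = 2282
|G(j1720)| = 10.2 / 2282 = 0.0044694
20 log₁₀(0.0044694) = -46.995 dB

-47.00 dB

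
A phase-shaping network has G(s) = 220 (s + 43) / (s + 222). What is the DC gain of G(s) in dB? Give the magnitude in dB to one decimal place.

32.6 dB

G(0) = 220 × 43 / 222 = 42.613
20 log₁₀(42.613) = 32.59 dB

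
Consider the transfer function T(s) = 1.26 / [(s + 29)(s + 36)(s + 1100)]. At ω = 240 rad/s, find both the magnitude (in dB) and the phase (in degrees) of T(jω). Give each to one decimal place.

|j240 + 29| = √(240² + 29²) = 241.7
|j240 + 36| = √(240² + 36²) = 242.7
|j240 + 1100| = √(240² + 1100²) = 1126
|T(j240)| = 1.26 / (241.7 × 242.7 × 1126) = 1.9076e-08
20 log₁₀(1.9076e-08) = -154.39 dB
∠(j240 + 29) = arctan(240/29) = 83.11°
∠(j240 + 36) = arctan(240/36) = 81.47°
∠(j240 + 1100) = arctan(240/1100) = 12.31°
∠T(j240) = − (83.11° + 81.47° + 12.31°) = -176.89°

|T| = -154.4 dB, ∠T = -176.9°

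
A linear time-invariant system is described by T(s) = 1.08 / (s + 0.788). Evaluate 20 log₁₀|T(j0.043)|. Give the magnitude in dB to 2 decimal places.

|j0.043 + 0.788| = √(0.043² + 0.788²) = 0.7892
|T(j0.043)| = 1.08 / 0.7892 = 1.3685
20 log₁₀(1.3685) = 2.725 dB

2.73 dB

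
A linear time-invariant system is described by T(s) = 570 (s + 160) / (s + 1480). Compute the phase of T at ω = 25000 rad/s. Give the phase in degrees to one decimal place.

3.0 deg

∠(j25000 + 160) = arctan(25000/160) = 89.63°
∠(j25000 + 1480) = arctan(25000/1480) = 86.61°
∠T(j25000) = 89.63° − 86.61° = 3.02°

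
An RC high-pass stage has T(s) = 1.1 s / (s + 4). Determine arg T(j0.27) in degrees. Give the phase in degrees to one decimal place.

86.1°

∠(j0.27) = 90.00°
∠(j0.27 + 4) = arctan(0.27/4) = 3.86°
∠T(j0.27) = 90.00° − 3.86° = 86.14°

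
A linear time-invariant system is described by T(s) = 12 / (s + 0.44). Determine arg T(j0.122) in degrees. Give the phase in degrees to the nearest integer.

-15°

∠(j0.122 + 0.44) = arctan(0.122/0.44) = 15.50°
∠T(j0.122) = −15.50° = -15.50°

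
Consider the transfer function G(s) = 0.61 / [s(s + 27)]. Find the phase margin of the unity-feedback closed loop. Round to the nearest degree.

90°

Gain crossover: |G(jω)| = 1 at ω ≈ 0.0226 rad/s.
∠G(j0.0226) = −90° − arctan(0.0226/27) ≈ -90.05°
PM = 180° + (-90.05°) = 89.95°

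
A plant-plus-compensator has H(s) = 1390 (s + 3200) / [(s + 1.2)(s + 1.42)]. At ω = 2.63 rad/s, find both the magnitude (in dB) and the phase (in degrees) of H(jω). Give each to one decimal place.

|j2.63 + 3200| = √(2.63² + 3200²) = 3200
|j2.63 + 1.2| = √(2.63² + 1.2²) = 2.891
|j2.63 + 1.42| = √(2.63² + 1.42²) = 2.989
|H(j2.63)| = 1390 × 3200 / (2.891 × 2.989) = 5.148e+05
20 log₁₀(5.148e+05) = 114.23 dB
∠(j2.63 + 3200) = arctan(2.63/3200) = 0.05°
∠(j2.63 + 1.2) = arctan(2.63/1.2) = 65.47°
∠(j2.63 + 1.42) = arctan(2.63/1.42) = 61.63°
∠H(j2.63) = 0.05° − (65.47° + 61.63°) = -127.06°

|H| = 114.2 dB, ∠H = -127.1°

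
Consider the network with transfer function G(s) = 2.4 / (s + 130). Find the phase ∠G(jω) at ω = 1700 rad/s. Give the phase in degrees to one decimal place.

∠(j1700 + 130) = arctan(1700/130) = 85.63°
∠G(j1700) = −85.63° = -85.63°

-85.6 deg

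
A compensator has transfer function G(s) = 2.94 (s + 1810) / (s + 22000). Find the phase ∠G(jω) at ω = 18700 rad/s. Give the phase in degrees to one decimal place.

44.1°

∠(j18700 + 1810) = arctan(18700/1810) = 84.47°
∠(j18700 + 22000) = arctan(18700/22000) = 40.36°
∠G(j18700) = 84.47° − 40.36° = 44.11°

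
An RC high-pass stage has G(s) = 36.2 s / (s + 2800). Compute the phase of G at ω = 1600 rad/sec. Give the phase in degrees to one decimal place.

60.3 deg

∠(j1600) = 90.00°
∠(j1600 + 2800) = arctan(1600/2800) = 29.74°
∠G(j1600) = 90.00° − 29.74° = 60.26°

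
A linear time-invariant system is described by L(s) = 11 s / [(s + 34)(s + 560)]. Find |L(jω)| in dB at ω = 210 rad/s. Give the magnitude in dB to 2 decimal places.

-34.82 dB

|j210| = 210
|j210 + 34| = √(210² + 34²) = 212.7
|j210 + 560| = √(210² + 560²) = 598.1
|L(j210)| = 11 × 210 / (212.7 × 598.1) = 0.018156
20 log₁₀(0.018156) = -34.820 dB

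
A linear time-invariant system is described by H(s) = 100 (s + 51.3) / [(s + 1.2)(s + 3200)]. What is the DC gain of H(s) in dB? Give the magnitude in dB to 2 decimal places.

2.52 dB

H(0) = 100 × 51.3 / (1.2 × 3200) = 1.3359
20 log₁₀(1.3359) = 2.516 dB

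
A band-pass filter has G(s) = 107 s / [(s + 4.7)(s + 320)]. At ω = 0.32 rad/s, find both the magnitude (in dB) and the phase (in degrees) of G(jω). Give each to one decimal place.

|j0.32| = 0.32
|j0.32 + 4.7| = √(0.32² + 4.7²) = 4.711
|j0.32 + 320| = √(0.32² + 320²) = 320
|G(j0.32)| = 107 × 0.32 / (4.711 × 320) = 0.022713
20 log₁₀(0.022713) = -32.87 dB
∠(j0.32) = 90.00°
∠(j0.32 + 4.7) = arctan(0.32/4.7) = 3.89°
∠(j0.32 + 320) = arctan(0.32/320) = 0.06°
∠G(j0.32) = 90.00° − (3.89° + 0.06°) = 86.05°

|G| = -32.9 dB, ∠G = 86.0°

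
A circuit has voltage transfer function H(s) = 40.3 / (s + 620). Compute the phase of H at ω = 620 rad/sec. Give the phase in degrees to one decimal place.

∠(j620 + 620) = arctan(620/620) = 45.00°
∠H(j620) = −45.00° = -45.00°

-45.0°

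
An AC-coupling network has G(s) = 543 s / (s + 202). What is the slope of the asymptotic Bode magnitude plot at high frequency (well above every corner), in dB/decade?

With 1 zero and 1 pole, the high-frequency asymptotic slope is 20 × (1 − 1) = 0 dB/decade.

0 dB/decade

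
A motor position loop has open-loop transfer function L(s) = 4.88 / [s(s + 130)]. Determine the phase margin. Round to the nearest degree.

Gain crossover: |L(jω)| = 1 at ω ≈ 0.0375 rad/sec.
∠L(j0.0375) = −90° − arctan(0.0375/130) ≈ -90.02°
PM = 180° + (-90.02°) = 89.98°

90°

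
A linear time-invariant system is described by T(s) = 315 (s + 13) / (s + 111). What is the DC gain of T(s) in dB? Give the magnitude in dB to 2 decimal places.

31.34 dB

T(0) = 315 × 13 / 111 = 36.892
20 log₁₀(36.892) = 31.339 dB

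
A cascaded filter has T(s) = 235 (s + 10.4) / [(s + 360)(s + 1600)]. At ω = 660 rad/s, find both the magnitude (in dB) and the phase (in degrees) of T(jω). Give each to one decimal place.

|j660 + 10.4| = √(660² + 10.4²) = 660.1
|j660 + 360| = √(660² + 360²) = 751.8
|j660 + 1600| = √(660² + 1600²) = 1731
|T(j660)| = 235 × 660.1 / (751.8 × 1731) = 0.11921
20 log₁₀(0.11921) = -18.47 dB
∠(j660 + 10.4) = arctan(660/10.4) = 89.10°
∠(j660 + 360) = arctan(660/360) = 61.39°
∠(j660 + 1600) = arctan(660/1600) = 22.42°
∠T(j660) = 89.10° − (61.39° + 22.42°) = 5.29°

|T| = -18.5 dB, ∠T = 5.3°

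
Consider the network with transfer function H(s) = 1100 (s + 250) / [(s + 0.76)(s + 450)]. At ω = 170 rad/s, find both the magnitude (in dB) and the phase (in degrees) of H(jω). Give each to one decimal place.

|j170 + 250| = √(170² + 250²) = 302.3
|j170 + 0.76| = √(170² + 0.76²) = 170
|j170 + 450| = √(170² + 450²) = 481
|H(j170)| = 1100 × 302.3 / (170 × 481) = 4.0666
20 log₁₀(4.0666) = 12.18 dB
∠(j170 + 250) = arctan(170/250) = 34.22°
∠(j170 + 0.76) = arctan(170/0.76) = 89.74°
∠(j170 + 450) = arctan(170/450) = 20.70°
∠H(j170) = 34.22° − (89.74° + 20.70°) = -76.22°

|H| = 12.2 dB, ∠H = -76.2°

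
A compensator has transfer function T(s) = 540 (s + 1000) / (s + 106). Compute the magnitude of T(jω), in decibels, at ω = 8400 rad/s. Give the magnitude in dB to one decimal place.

54.7 dB

|j8400 + 1000| = √(8400² + 1000²) = 8459
|j8400 + 106| = √(8400² + 106²) = 8401
|T(j8400)| = 540 × 8459 / 8401 = 543.77
20 log₁₀(543.77) = 54.71 dB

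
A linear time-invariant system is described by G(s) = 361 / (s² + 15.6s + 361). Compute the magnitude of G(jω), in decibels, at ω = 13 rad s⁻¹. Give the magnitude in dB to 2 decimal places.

|(j13)² + 15.6(j13) + 361| = |192 + j202.8| = 279.3
|G(j13)| = 361 / 279.3 = 1.2927
20 log₁₀(1.2927) = 2.230 dB

2.23 dB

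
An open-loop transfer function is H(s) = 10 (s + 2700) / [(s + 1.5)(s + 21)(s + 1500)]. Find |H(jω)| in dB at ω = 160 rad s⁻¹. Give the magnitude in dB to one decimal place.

|j160 + 2700| = √(160² + 2700²) = 2705
|j160 + 1.5| = √(160² + 1.5²) = 160
|j160 + 21| = √(160² + 21²) = 161.4
|j160 + 1500| = √(160² + 1500²) = 1509
|H(j160)| = 10 × 2705 / (160 × 161.4 × 1509) = 0.0006944
20 log₁₀(0.0006944) = -63.17 dB

-63.2 dB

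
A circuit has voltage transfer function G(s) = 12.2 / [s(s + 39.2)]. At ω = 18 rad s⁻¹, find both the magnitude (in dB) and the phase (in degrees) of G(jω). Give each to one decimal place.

|G| = -36.1 dB, ∠G = -114.7°

|j18 + 39.2| = √(18² + 39.2²) = 43.14
|j18| = 18
|G(j18)| = 12.2 / (43.14 × 18) = 0.015713
20 log₁₀(0.015713) = -36.07 dB
∠(j18 + 39.2) = arctan(18/39.2) = 24.66°
∠(j18) = 90.00°
∠G(j18) = − (24.66° + 90.00°) = -114.66°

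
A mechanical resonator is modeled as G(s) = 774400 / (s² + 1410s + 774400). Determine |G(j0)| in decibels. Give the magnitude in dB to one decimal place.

G(0) = 774400 / 774400 = 1
20 log₁₀(1) = 0.00 dB

0.0 dB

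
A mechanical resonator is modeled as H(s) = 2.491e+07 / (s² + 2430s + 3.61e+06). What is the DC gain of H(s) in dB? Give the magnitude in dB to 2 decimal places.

H(0) = 2.491e+07 / 3.61e+06 = 6.9003
20 log₁₀(6.9003) = 16.777 dB

16.78 dB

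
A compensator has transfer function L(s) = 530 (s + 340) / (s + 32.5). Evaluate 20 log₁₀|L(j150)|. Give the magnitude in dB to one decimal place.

62.2 dB

|j150 + 340| = √(150² + 340²) = 371.6
|j150 + 32.5| = √(150² + 32.5²) = 153.5
|L(j150)| = 530 × 371.6 / 153.5 = 1283.3
20 log₁₀(1283.3) = 62.17 dB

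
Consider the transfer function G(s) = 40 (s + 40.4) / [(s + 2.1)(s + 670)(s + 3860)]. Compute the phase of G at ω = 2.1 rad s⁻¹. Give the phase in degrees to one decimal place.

∠(j2.1 + 40.4) = arctan(2.1/40.4) = 2.98°
∠(j2.1 + 2.1) = arctan(2.1/2.1) = 45.00°
∠(j2.1 + 670) = arctan(2.1/670) = 0.18°
∠(j2.1 + 3860) = arctan(2.1/3860) = 0.03°
∠G(j2.1) = 2.98° − (45.00° + 0.18° + 0.03°) = -42.24°

-42.2°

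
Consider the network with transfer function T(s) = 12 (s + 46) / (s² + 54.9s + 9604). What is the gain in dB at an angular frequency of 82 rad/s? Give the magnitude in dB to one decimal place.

|j82 + 46| = √(82² + 46²) = 94.02
|(j82)² + 54.9(j82) + 9604| = |2880 + j4501.8| = 5344
|T(j82)| = 12 × 94.02 / 5344 = 0.21112
20 log₁₀(0.21112) = -13.51 dB

-13.5 dB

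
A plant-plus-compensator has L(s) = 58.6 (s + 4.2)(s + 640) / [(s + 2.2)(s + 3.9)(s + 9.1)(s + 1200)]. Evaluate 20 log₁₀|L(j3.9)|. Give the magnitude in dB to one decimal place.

|j3.9 + 4.2| = √(3.9² + 4.2²) = 5.731
|j3.9 + 640| = √(3.9² + 640²) = 640
|j3.9 + 2.2| = √(3.9² + 2.2²) = 4.478
|j3.9 + 3.9| = √(3.9² + 3.9²) = 5.515
|j3.9 + 9.1| = √(3.9² + 9.1²) = 9.901
|j3.9 + 1200| = √(3.9² + 1200²) = 1200
|L(j3.9)| = 58.6 × 5.731 × 640 / (4.478 × 5.515 × 9.901 × 1200) = 0.73261
20 log₁₀(0.73261) = -2.70 dB

-2.7 dB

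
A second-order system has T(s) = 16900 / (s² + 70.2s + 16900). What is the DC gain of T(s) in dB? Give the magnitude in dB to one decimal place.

0.0 dB

T(0) = 16900 / 16900 = 1
20 log₁₀(1) = 0.00 dB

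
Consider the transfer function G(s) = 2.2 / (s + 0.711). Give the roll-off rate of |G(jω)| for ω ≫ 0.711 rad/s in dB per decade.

-20 dB/decade

With 0 zeros and 1 pole, the high-frequency asymptotic slope is 20 × (0 − 1) = -20 dB/decade.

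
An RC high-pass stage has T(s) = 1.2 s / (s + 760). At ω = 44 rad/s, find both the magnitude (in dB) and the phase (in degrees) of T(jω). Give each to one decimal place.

|T| = -23.2 dB, ∠T = 86.7 deg

|j44| = 44
|j44 + 760| = √(44² + 760²) = 761.3
|T(j44)| = 1.2 × 44 / 761.3 = 0.069358
20 log₁₀(0.069358) = -23.18 dB
∠(j44) = 90.00°
∠(j44 + 760) = arctan(44/760) = 3.31°
∠T(j44) = 90.00° − 3.31° = 86.69°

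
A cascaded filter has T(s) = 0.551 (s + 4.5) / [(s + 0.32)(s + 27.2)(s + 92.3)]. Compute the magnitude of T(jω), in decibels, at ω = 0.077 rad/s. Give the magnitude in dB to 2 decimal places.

-50.45 dB

|j0.077 + 4.5| = √(0.077² + 4.5²) = 4.501
|j0.077 + 0.32| = √(0.077² + 0.32²) = 0.3291
|j0.077 + 27.2| = √(0.077² + 27.2²) = 27.2
|j0.077 + 92.3| = √(0.077² + 92.3²) = 92.3
|T(j0.077)| = 0.551 × 4.501 / (0.3291 × 27.2 × 92.3) = 0.0030011
20 log₁₀(0.0030011) = -50.454 dB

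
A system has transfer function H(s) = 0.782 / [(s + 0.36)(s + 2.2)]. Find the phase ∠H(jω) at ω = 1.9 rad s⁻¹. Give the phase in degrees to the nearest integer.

-120 deg

∠(j1.9 + 0.36) = arctan(1.9/0.36) = 79.27°
∠(j1.9 + 2.2) = arctan(1.9/2.2) = 40.82°
∠H(j1.9) = − (79.27° + 40.82°) = -120.09°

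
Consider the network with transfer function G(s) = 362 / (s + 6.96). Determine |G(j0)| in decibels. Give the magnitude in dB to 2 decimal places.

G(0) = 362 / 6.96 = 52.011
20 log₁₀(52.011) = 34.322 dB

34.32 dB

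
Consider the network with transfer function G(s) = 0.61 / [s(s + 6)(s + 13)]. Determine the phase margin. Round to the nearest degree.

Gain crossover: |G(jω)| = 1 at ω ≈ 0.00782 rad/s.
∠G(j0.00782) = −90° − arctan(0.00782/6) − arctan(0.00782/13) ≈ -90.11°
PM = 180° + (-90.11°) = 89.89°

90°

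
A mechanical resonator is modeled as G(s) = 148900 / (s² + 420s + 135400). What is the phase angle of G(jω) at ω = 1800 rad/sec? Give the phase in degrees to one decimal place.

-166.3 deg

∠[(j1800)² + 420(j1800) + 135400] = ∠[-3.1046e+06 + j7.56e+05] = 166.31°
∠G(j1800) = −166.31° = -166.31°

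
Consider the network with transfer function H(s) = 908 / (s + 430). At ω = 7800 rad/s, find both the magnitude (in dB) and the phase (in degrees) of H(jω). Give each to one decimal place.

|j7800 + 430| = √(7800² + 430²) = 7812
|H(j7800)| = 908 / 7812 = 0.11623
20 log₁₀(0.11623) = -18.69 dB
∠(j7800 + 430) = arctan(7800/430) = 86.84°
∠H(j7800) = −86.84° = -86.84°

|H| = -18.7 dB, ∠H = -86.8°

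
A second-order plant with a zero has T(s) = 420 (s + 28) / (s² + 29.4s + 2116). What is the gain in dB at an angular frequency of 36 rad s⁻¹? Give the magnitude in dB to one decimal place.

23.1 dB

|j36 + 28| = √(36² + 28²) = 45.61
|(j36)² + 29.4(j36) + 2116| = |820 + j1058.4| = 1339
|T(j36)| = 420 × 45.61 / 1339 = 14.307
20 log₁₀(14.307) = 23.11 dB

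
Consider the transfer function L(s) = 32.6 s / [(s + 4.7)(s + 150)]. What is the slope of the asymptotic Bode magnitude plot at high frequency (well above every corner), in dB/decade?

With 1 zero and 2 poles, the high-frequency asymptotic slope is 20 × (1 − 2) = -20 dB/decade.

-20 dB/decade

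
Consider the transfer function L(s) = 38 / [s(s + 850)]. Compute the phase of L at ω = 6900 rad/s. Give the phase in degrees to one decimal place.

-173.0 deg

∠(j6900 + 850) = arctan(6900/850) = 82.98°
∠(j6900) = 90.00°
∠L(j6900) = − (82.98° + 90.00°) = -172.98°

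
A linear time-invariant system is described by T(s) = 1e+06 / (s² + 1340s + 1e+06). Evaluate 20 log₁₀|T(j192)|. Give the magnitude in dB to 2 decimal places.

0.03 dB

|(j192)² + 1340(j192) + 1e+06| = |9.6314e+05 + j2.5728e+05| = 9.969e+05
|T(j192)| = 1e+06 / 9.969e+05 = 1.0031
20 log₁₀(1.0031) = 0.027 dB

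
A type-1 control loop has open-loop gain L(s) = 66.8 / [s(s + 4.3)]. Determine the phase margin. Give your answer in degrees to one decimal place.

Gain crossover: |L(jω)| = 1 at ω ≈ 7.63 rad/s.
∠L(j7.63) = −90° − arctan(7.63/4.3) ≈ -150.59°
PM = 180° + (-150.59°) = 29.41°

29.4°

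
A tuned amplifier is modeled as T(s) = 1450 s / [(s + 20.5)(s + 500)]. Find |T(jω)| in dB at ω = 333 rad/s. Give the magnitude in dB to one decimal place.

7.6 dB

|j333| = 333
|j333 + 20.5| = √(333² + 20.5²) = 333.6
|j333 + 500| = √(333² + 500²) = 600.7
|T(j333)| = 1450 × 333 / (333.6 × 600.7) = 2.4091
20 log₁₀(2.4091) = 7.64 dB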